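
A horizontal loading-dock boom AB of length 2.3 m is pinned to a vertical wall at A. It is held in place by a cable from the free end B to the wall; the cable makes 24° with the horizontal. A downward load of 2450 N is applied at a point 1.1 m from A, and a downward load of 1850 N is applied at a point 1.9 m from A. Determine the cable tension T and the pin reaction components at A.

T = 6638 N, A_x = 6064 N, A_y = 1600 N

ΣM about A: T·sin24°·2.3 − 2450·1.1 − 1850·1.9 = 0 → T = 6210/(2.3·0.406737) = 6638.2 ≈ 6638 N.
ΣF_x = 0: A_x − T·cos24° = 0 → A_x = 6638.2 × 0.913545 = 6064 N.
ΣF_y = 0: A_y + T·sin24° − 2450 − 1850 = 0 → A_y = 4300 − 6638.2 × 0.406737 = 1600 N.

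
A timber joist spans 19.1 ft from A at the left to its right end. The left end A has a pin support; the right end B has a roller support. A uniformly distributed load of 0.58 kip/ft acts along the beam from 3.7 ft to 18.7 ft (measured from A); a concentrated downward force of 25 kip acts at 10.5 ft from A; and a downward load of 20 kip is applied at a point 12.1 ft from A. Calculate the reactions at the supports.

Resultant of the distributed load: 0.58 × 15 = 8.7 kip at 11.2 ft from A.
Taking moments about A: B_y·19.1 − (0.58·15)·11.2 − 25·10.5 − 20·12.1 = 0 → B_y = 601.94/19.1 = 31.5152 ≈ 31.52 kip.
ΣF_y = 0: A_y + 31.5152 − 0.58·15 − 25 − 20 = 0 → A_y = 22.18 kip.
ΣF_x = 0: no horizontal applied forces, so A_x = 0.

A_x = 0, A_y = 22.18 kip, B_y = 31.52 kip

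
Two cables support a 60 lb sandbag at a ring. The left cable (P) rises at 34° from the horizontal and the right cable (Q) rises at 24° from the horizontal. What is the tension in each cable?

T_P = 64.63 lb, T_Q = 58.65 lb

ΣF_x = 0: −T_P·cos34° + T_Q·cos24° = 0 → T_Q = 0.907495·T_P.
ΣF_y = 0: T_P·sin34° + T_Q·sin24° = 60.
Substitute: T_P·(0.559193 + 0.907495·0.406737) = 60 → T_P = 64.6339 ≈ 64.63 lb.
Then T_Q = 0.907495 × 64.6339 = 58.65 lb.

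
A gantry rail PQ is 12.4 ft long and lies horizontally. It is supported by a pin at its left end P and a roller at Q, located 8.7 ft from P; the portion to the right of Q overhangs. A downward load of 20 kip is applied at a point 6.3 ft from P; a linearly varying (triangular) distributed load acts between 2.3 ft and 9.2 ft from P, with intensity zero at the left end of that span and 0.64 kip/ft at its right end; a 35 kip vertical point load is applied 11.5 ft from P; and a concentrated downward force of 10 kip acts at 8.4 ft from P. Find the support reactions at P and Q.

P_x = 0, P_y = -4.945 kip, Q_y = 72.15 kip

Resultant of the triangular load: ½ × 0.64 × 6.9 = 2.208 kip, acting at 6.9 ft from P (one-third of the span from the peak).
Taking moments about P: Q_y·8.7 − 20·6.3 − (½·0.64·6.9)·6.9 − 35·11.5 − 10·8.4 = 0 → Q_y = 627.7352/8.7 = 72.1535 ≈ 72.15 kip.
ΣF_y = 0: P_y + 72.1535 − 20 − ½·0.64·6.9 − 35 − 10 = 0 → P_y = -4.945 kip.
ΣF_x = 0: no horizontal applied forces, so P_x = 0.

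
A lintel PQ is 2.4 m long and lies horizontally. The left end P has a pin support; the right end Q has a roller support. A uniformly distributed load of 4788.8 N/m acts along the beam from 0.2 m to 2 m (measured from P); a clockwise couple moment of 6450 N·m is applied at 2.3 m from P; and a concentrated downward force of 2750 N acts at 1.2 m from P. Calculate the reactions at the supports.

Resultant of the distributed load: 4788.8 × 1.8 = 8619.84 N at 1.1 m from P.
Moments about P: Q_y·2.4 − (4788.8·1.8)·1.1 − 6450 − 2750·1.2 = 0 → Q_y = 19231.824/2.4 = 8013.26 ≈ 8013 N.
ΣF_y = 0: P_y + 8013.26 − 4788.8·1.8 − 2750 = 0 → P_y = 3357 N.
ΣF_x = 0: no horizontal applied forces, so P_x = 0.

P_x = 0, P_y = 3357 N, Q_y = 8013 N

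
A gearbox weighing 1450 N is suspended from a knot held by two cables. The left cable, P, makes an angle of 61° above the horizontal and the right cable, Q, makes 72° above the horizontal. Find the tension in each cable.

T_P = 612.7 N, T_Q = 961.2 N

ΣF_x = 0: −T_P·cos61° + T_Q·cos72° = 0 → T_Q = 1.56888·T_P.
ΣF_y = 0: T_P·sin61° + T_Q·sin72° = 1450.
Substitute: T_P·(0.87462 + 1.56888·0.951057) = 1450 → T_P = 612.664 ≈ 612.7 N.
Then T_Q = 1.56888 × 612.664 = 961.2 N.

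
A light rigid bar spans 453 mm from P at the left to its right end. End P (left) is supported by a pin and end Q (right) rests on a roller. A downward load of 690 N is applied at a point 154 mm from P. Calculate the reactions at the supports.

P_x = 0, P_y = 455.4 N, Q_y = 234.6 N

Moments about P: Q_y·453 − 690·154 = 0 → Q_y = 106260/453 = 234.57 ≈ 234.6 N.
ΣF_y = 0: P_y + 234.57 − 690 = 0 → P_y = 455.4 N.
ΣF_x = 0: no horizontal applied forces, so P_x = 0.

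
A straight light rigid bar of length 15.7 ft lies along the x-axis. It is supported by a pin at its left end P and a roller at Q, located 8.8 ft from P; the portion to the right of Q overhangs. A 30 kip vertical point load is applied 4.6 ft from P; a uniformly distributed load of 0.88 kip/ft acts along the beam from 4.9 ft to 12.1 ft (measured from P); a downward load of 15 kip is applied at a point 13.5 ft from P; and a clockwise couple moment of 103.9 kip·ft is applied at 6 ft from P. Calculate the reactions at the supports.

P_x = 0, P_y = -5.284 kip, Q_y = 56.62 kip

Resultant of the distributed load: 0.88 × 7.2 = 6.336 kip at 8.5 ft from P.
Taking moments about P: Q_y·8.8 − 30·4.6 − (0.88·7.2)·8.5 − 15·13.5 − 103.9 = 0 → Q_y = 498.256/8.8 = 56.62 kip.
ΣF_y = 0: P_y + 56.62 − 30 − 0.88·7.2 − 15 = 0 → P_y = -5.284 kip.
ΣF_x = 0: no horizontal applied forces, so P_x = 0.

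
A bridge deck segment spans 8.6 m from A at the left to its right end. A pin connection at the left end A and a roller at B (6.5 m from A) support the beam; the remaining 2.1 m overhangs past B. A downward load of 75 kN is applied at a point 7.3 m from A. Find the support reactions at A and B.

A_x = 0, A_y = -9.231 kN, B_y = 84.23 kN

Taking moments about A: B_y·6.5 − 75·7.3 = 0 → B_y = 547.5/6.5 = 84.2308 ≈ 84.23 kN.
ΣF_y = 0: A_y + 84.2308 − 75 = 0 → A_y = -9.231 kN.
ΣF_x = 0: no horizontal applied forces, so A_x = 0.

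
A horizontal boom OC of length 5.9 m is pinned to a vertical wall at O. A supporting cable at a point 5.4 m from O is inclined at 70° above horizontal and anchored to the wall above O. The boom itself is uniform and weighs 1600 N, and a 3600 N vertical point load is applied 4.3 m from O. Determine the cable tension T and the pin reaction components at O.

T = 3981 N, O_x = 1362 N, O_y = 1459 N

ΣM about O: T·sin70°·5.4 − 1600·2.95 − 3600·4.3 = 0 → T = 20200/(5.4·0.939693) = 3980.81 ≈ 3981 N.
ΣF_x = 0: O_x − T·cos70° = 0 → O_x = 3980.81 × 0.34202 = 1362 N.
ΣF_y = 0: O_y + T·sin70° − 1600 − 3600 = 0 → O_y = 5200 − 3980.81 × 0.939693 = 1459 N.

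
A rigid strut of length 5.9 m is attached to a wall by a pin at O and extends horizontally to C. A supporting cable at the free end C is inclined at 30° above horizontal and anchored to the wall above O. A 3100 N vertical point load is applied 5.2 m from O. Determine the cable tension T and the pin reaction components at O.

T = 5464 N, O_x = 4732 N, O_y = 367.8 N

ΣM about O: T·sin30°·5.9 − 3100·5.2 = 0 → T = 16120/(5.9·0.5) = 5464.41 ≈ 5464 N.
ΣF_x = 0: O_x − T·cos30° = 0 → O_x = 5464.41 × 0.866025 = 4732 N.
ΣF_y = 0: O_y + T·sin30° − 3100 = 0 → O_y = 3100 − 5464.41 × 0.5 = 367.8 N.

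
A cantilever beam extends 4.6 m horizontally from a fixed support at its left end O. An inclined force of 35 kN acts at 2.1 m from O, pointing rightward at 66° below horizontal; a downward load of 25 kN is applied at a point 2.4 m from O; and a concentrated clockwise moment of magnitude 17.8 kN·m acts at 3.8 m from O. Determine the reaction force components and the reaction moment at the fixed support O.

O_x = -14.24 kN, O_y = 56.97 kN, M_O = 144.9 kN·m

ΣF_x = 0: O_x + 35·cos66° = 0 → O_x = -14.24 kN.
ΣF_y = 0: O_y − 35·sin66° − 25 = 0 → O_y = 56.97 kN.
ΣM about O: M_O − 35·sin66°·2.1 − 25·2.4 − 17.8 = 0 → M_O = 144.9 kN·m.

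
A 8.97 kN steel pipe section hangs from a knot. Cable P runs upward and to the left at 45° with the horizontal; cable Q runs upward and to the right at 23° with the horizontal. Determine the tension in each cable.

T_P = 8.905 kN, T_Q = 6.841 kN

ΣF_x = 0: −T_P·cos45° + T_Q·cos23° = 0 → T_Q = 0.768173·T_P.
ΣF_y = 0: T_P·sin45° + T_Q·sin23° = 8.97.
Substitute: T_P·(0.707107 + 0.768173·0.390731) = 8.97 → T_P = 8.90538 ≈ 8.905 kN.
Then T_Q = 0.768173 × 8.90538 = 6.841 kN.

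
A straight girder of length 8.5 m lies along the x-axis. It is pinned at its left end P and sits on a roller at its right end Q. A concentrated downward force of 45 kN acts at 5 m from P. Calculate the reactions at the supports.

P_x = 0, P_y = 18.53 kN, Q_y = 26.47 kN

Taking moments about P: Q_y·8.5 − 45·5 = 0 → Q_y = 225/8.5 = 26.4706 ≈ 26.47 kN.
ΣF_y = 0: P_y + 26.4706 − 45 = 0 → P_y = 18.53 kN.
ΣF_x = 0: no horizontal applied forces, so P_x = 0.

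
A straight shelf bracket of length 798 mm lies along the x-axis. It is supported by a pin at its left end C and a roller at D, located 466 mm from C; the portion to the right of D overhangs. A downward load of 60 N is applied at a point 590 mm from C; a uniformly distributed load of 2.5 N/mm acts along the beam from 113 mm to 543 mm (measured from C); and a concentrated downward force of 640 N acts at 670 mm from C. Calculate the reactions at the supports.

C_x = 0, C_y = 22.21 N, D_y = 1753 N

Resultant of the distributed load: 2.5 × 430 = 1075 N at 328 mm from C.
Taking moments about C: D_y·466 − 60·590 − (2.5·430)·328 − 640·670 = 0 → D_y = 816800/466 = 1752.79 ≈ 1753 N.
ΣF_y = 0: C_y + 1752.79 − 60 − 2.5·430 − 640 = 0 → C_y = 22.21 N.
ΣF_x = 0: no horizontal applied forces, so C_x = 0.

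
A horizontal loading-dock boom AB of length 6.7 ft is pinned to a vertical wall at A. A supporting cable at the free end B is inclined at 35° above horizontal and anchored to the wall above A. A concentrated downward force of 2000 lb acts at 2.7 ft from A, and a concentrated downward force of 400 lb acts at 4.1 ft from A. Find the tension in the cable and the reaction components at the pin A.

T = 1832 lb, A_x = 1501 lb, A_y = 1349 lb

ΣM about A: T·sin35°·6.7 − 2000·2.7 − 400·4.1 = 0 → T = 7040/(6.7·0.573576) = 1831.92 ≈ 1832 lb.
ΣF_x = 0: A_x − T·cos35° = 0 → A_x = 1831.92 × 0.819152 = 1501 lb.
ΣF_y = 0: A_y + T·sin35° − 2000 − 400 = 0 → A_y = 2400 − 1831.92 × 0.573576 = 1349 lb.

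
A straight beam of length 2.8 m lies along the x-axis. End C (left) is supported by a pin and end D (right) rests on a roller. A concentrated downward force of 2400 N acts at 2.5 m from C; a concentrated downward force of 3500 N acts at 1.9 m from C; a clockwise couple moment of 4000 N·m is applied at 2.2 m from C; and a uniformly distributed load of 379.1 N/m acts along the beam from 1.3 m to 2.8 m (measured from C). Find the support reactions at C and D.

Resultant of the distributed load: 379.1 × 1.5 = 568.65 N at 2.05 m from C.
Moments about C: D_y·2.8 − 2400·2.5 − 3500·1.9 − 4000 − (379.1·1.5)·2.05 = 0 → D_y = 17815.7325/2.8 = 6362.76 ≈ 6363 N.
ΣF_y = 0: C_y + 6362.76 − 2400 − 3500 − 379.1·1.5 = 0 → C_y = 105.9 N.
ΣF_x = 0: no horizontal applied forces, so C_x = 0.

C_x = 0, C_y = 105.9 N, D_y = 6363 N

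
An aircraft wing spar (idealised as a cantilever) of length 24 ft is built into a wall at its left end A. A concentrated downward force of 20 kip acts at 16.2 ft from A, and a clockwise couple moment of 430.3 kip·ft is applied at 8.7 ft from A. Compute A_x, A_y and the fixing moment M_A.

ΣF_x = 0: A_x = 0.
ΣF_y = 0: A_y − 20 = 0 → A_y = 20.00 kip.
ΣM about A: M_A − 20·16.2 − 430.3 = 0 → M_A = 754.3 kip·ft.

A_x = 0, A_y = 20.00 kip, M_A = 754.3 kip·ft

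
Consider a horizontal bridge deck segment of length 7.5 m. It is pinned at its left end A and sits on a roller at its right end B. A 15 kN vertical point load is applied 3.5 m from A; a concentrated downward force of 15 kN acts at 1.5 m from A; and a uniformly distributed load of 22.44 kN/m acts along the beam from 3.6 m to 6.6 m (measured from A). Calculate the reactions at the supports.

A_x = 0, A_y = 41.54 kN, B_y = 55.78 kN

Resultant of the distributed load: 22.44 × 3 = 67.32 kN at 5.1 m from A.
Moments about A: B_y·7.5 − 15·3.5 − 15·1.5 − (22.44·3)·5.1 = 0 → B_y = 418.332/7.5 = 55.7776 ≈ 55.78 kN.
ΣF_y = 0: A_y + 55.7776 − 15 − 15 − 22.44·3 = 0 → A_y = 41.54 kN.
ΣF_x = 0: no horizontal applied forces, so A_x = 0.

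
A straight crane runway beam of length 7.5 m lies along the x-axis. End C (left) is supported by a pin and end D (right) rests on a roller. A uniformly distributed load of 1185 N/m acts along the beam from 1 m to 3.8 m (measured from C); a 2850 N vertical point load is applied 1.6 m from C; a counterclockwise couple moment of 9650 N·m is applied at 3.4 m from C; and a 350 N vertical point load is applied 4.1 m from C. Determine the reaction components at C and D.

C_x = 0, C_y = 5944 N, D_y = 574.4 N

Resultant of the distributed load: 1185 × 2.8 = 3318 N at 2.4 m from C.
ΣM about C: D_y·7.5 − (1185·2.8)·2.4 − 2850·1.6 + 9650 − 350·4.1 = 0 → D_y = 4308.2/7.5 = 574.427 ≈ 574.4 N.
ΣF_y = 0: C_y + 574.427 − 1185·2.8 − 2850 − 350 = 0 → C_y = 5944 N.
ΣF_x = 0: no horizontal applied forces, so C_x = 0.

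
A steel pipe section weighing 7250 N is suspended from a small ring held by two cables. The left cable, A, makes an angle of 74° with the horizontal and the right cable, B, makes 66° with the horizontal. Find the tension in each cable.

T_A = 4588 N, T_B = 3109 N

ΣF_x = 0: −T_A·cos74° + T_B·cos66° = 0 → T_B = 0.67768·T_A.
ΣF_y = 0: T_A·sin74° + T_B·sin66° = 7250.
Substitute: T_A·(0.961262 + 0.67768·0.913545) = 7250 → T_A = 4587.58 ≈ 4588 N.
Then T_B = 0.67768 × 4587.58 = 3109 N.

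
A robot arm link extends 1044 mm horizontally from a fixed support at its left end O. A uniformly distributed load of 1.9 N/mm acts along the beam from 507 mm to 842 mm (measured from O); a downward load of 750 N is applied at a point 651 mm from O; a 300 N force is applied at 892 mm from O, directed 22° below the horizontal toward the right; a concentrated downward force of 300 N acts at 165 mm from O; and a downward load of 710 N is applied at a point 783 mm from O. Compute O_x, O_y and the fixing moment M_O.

Resultant of the distributed load: 1.9 × 335 = 636.5 N at 674.5 mm from O.
ΣF_x = 0: O_x + 300·cos22° = 0 → O_x = -278.2 N.
ΣF_y = 0: O_y − 1.9·335 − 750 − 300·sin22° − 300 − 710 = 0 → O_y = 2509 N.
ΣM about O: M_O − (1.9·335)·674.5 − 750·651 − 300·sin22°·892 − 300·165 − 710·783 = 0 → M_O = 1623000 N·mm.

O_x = -278.2 N, O_y = 2509 N, M_O = 1623000 N·mm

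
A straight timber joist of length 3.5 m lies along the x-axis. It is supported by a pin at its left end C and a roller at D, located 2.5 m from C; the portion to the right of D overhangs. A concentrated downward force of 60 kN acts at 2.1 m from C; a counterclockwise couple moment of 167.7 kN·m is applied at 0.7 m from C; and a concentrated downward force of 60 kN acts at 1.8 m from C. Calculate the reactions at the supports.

Moments about C: D_y·2.5 − 60·2.1 + 167.7 − 60·1.8 = 0 → D_y = 66.3/2.5 = 26.52 kN.
ΣF_y = 0: C_y + 26.52 − 60 − 60 = 0 → C_y = 93.48 kN.
ΣF_x = 0: no horizontal applied forces, so C_x = 0.

C_x = 0, C_y = 93.48 kN, D_y = 26.52 kN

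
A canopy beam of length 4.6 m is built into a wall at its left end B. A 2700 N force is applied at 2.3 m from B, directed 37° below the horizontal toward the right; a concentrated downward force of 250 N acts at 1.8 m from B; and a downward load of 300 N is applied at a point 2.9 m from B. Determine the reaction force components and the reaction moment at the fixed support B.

ΣF_x = 0: B_x + 2700·cos37° = 0 → B_x = -2156 N.
ΣF_y = 0: B_y − 2700·sin37° − 250 − 300 = 0 → B_y = 2175 N.
ΣM about B: M_B − 2700·sin37°·2.3 − 250·1.8 − 300·2.9 = 0 → M_B = 5057 N·m.

B_x = -2156 N, B_y = 2175 N, M_B = 5057 N·m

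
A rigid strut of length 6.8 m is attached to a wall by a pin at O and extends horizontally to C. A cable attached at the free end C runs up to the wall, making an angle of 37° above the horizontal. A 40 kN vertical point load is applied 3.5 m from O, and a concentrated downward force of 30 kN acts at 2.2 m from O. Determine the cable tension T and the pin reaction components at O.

ΣM about O: T·sin37°·6.8 − 40·3.5 − 30·2.2 = 0 → T = 206/(6.8·0.601815) = 50.3379 ≈ 50.34 kN.
ΣF_x = 0: O_x − T·cos37° = 0 → O_x = 50.3379 × 0.798636 = 40.20 kN.
ΣF_y = 0: O_y + T·sin37° − 40 − 30 = 0 → O_y = 70 − 50.3379 × 0.601815 = 39.71 kN.

T = 50.34 kN, O_x = 40.20 kN, O_y = 39.71 kN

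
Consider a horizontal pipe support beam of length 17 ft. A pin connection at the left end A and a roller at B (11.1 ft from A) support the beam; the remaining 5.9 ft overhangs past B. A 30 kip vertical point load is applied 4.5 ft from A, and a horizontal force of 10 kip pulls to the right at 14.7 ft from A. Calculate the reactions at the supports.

ΣM about A: B_y·11.1 − 30·4.5 = 0 → B_y = 135/11.1 = 12.1622 ≈ 12.16 kip.
ΣF_y = 0: A_y + 12.1622 − 30 = 0 → A_y = 17.84 kip.
ΣF_x = 0: A_x + 10 = 0 → A_x = -10.00 kip.

A_x = -10.00 kip, A_y = 17.84 kip, B_y = 12.16 kip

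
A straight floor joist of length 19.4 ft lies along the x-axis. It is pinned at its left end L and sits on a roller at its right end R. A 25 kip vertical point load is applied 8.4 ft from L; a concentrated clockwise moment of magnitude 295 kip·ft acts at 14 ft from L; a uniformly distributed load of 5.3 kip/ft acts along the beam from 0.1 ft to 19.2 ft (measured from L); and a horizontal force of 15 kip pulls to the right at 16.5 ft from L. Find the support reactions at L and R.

Resultant of the distributed load: 5.3 × 19.1 = 101.23 kip at 9.65 ft from L.
Taking moments about L: R_y·19.4 − 25·8.4 − 295 − (5.3·19.1)·9.65 = 0 → R_y = 1481.8695/19.4 = 76.385 ≈ 76.39 kip.
ΣF_y = 0: L_y + 76.385 − 25 − 5.3·19.1 = 0 → L_y = 49.84 kip.
ΣF_x = 0: L_x + 15 = 0 → L_x = -15.00 kip.

L_x = -15.00 kip, L_y = 49.84 kip, R_y = 76.39 kip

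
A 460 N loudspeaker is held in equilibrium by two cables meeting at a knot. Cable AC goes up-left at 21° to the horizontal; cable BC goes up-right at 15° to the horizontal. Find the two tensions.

ΣF_x = 0: −T_AC·cos21° + T_BC·cos15° = 0 → T_BC = 0.966514·T_AC.
ΣF_y = 0: T_AC·sin21° + T_BC·sin15° = 460.
Substitute: T_AC·(0.358368 + 0.966514·0.258819) = 460 → T_AC = 755.932 ≈ 755.9 N.
Then T_BC = 0.966514 × 755.932 = 730.6 N.

T_AC = 755.9 N, T_BC = 730.6 N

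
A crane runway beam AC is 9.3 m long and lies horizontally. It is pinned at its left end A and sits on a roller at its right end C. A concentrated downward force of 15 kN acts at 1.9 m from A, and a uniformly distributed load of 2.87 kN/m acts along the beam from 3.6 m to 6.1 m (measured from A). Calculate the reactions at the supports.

Resultant of the distributed load: 2.87 × 2.5 = 7.175 kN at 4.85 m from A.
ΣM about A: C_y·9.3 − 15·1.9 − (2.87·2.5)·4.85 = 0 → C_y = 63.29875/9.3 = 6.80632 ≈ 6.806 kN.
ΣF_y = 0: A_y + 6.80632 − 15 − 2.87·2.5 = 0 → A_y = 15.37 kN.
ΣF_x = 0: no horizontal applied forces, so A_x = 0.

A_x = 0, A_y = 15.37 kN, C_y = 6.806 kN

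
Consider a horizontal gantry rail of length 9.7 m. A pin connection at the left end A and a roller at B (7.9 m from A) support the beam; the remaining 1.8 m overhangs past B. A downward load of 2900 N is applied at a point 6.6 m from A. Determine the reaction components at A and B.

A_x = 0, A_y = 477.2 N, B_y = 2423 N

ΣM about A: B_y·7.9 − 2900·6.6 = 0 → B_y = 19140/7.9 = 2422.78 ≈ 2423 N.
ΣF_y = 0: A_y + 2422.78 − 2900 = 0 → A_y = 477.2 N.
ΣF_x = 0: no horizontal applied forces, so A_x = 0.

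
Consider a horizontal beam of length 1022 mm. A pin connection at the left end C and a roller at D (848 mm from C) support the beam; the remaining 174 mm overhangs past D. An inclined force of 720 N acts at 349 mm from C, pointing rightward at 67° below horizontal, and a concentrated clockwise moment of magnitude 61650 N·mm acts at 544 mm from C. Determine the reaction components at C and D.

C_x = -281.3 N, C_y = 317.3 N, D_y = 345.5 N

Taking moments about C: D_y·848 − 720·sin67°·349 − 61650 = 0 → D_y = 292954/848 = 345.465 ≈ 345.5 N.
ΣF_y = 0: C_y + 345.465 − 720·sin67° = 0 → C_y = 317.3 N.
ΣF_x = 0: C_x + 720·cos67° = 0 → C_x = -281.3 N.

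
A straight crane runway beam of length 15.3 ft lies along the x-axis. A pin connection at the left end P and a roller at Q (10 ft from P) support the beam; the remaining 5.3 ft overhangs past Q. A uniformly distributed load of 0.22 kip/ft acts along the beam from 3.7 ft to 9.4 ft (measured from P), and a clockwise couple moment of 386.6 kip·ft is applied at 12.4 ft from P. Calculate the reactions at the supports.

Resultant of the distributed load: 0.22 × 5.7 = 1.254 kip at 6.55 ft from P.
Taking moments about P: Q_y·10 − (0.22·5.7)·6.55 − 386.6 = 0 → Q_y = 394.8137/10 = 39.4814 ≈ 39.48 kip.
ΣF_y = 0: P_y + 39.4814 − 0.22·5.7 = 0 → P_y = -38.23 kip.
ΣF_x = 0: no horizontal applied forces, so P_x = 0.

P_x = 0, P_y = -38.23 kip, Q_y = 39.48 kip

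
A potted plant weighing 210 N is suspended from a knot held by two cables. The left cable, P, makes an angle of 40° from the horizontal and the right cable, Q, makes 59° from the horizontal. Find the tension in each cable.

T_P = 109.5 N, T_Q = 162.9 N

ΣF_x = 0: −T_P·cos40° + T_Q·cos59° = 0 → T_Q = 1.48735·T_P.
ΣF_y = 0: T_P·sin40° + T_Q·sin59° = 210.
Substitute: T_P·(0.642788 + 1.48735·0.857167) = 210 → T_P = 109.506 ≈ 109.5 N.
Then T_Q = 1.48735 × 109.506 = 162.9 N.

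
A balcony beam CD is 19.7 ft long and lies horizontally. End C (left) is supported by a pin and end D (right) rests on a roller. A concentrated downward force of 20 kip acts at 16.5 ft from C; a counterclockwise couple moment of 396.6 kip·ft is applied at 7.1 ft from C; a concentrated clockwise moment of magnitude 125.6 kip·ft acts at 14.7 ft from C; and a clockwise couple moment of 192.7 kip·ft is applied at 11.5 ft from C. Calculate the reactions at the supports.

Moments about C: D_y·19.7 − 20·16.5 + 396.6 − 125.6 − 192.7 = 0 → D_y = 251.7/19.7 = 12.7766 ≈ 12.78 kip.
ΣF_y = 0: C_y + 12.7766 − 20 = 0 → C_y = 7.223 kip.
ΣF_x = 0: no horizontal applied forces, so C_x = 0.

C_x = 0, C_y = 7.223 kip, D_y = 12.78 kip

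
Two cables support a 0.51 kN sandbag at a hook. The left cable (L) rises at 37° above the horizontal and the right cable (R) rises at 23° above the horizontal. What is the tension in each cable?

ΣF_x = 0: −T_L·cos37° + T_R·cos23° = 0 → T_R = 0.867606·T_L.
ΣF_y = 0: T_L·sin37° + T_R·sin23° = 0.51.
Substitute: T_L·(0.601815 + 0.867606·0.390731) = 0.51 → T_L = 0.542083 ≈ 0.5421 kN.
Then T_R = 0.867606 × 0.542083 = 0.4703 kN.

T_L = 0.5421 kN, T_R = 0.4703 kN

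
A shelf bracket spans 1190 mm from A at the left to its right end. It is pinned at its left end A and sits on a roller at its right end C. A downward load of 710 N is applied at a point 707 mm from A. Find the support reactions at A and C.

Taking moments about A: C_y·1190 − 710·707 = 0 → C_y = 501970/1190 = 421.824 ≈ 421.8 N.
ΣF_y = 0: A_y + 421.824 − 710 = 0 → A_y = 288.2 N.
ΣF_x = 0: no horizontal applied forces, so A_x = 0.

A_x = 0, A_y = 288.2 N, C_y = 421.8 N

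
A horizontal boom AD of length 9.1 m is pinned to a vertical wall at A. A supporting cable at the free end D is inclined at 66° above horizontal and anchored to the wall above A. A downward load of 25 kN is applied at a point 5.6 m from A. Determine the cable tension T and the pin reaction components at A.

T = 16.84 kN, A_x = 6.850 kN, A_y = 9.615 kN

ΣM about A: T·sin66°·9.1 − 25·5.6 = 0 → T = 140/(9.1·0.913545) = 16.8406 ≈ 16.84 kN.
ΣF_x = 0: A_x − T·cos66° = 0 → A_x = 16.8406 × 0.406737 = 6.850 kN.
ΣF_y = 0: A_y + T·sin66° − 25 = 0 → A_y = 25 − 16.8406 × 0.913545 = 9.615 kN.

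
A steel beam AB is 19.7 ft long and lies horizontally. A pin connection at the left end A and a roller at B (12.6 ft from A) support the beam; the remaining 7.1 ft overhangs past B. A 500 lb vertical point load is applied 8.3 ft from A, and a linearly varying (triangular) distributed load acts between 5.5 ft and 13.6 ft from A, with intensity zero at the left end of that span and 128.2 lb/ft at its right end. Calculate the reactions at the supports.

A_x = 0, A_y = 240.7 lb, B_y = 778.5 lb

Resultant of the triangular load: ½ × 128.2 × 8.1 = 519.21 lb, acting at 10.9 ft from A (one-third of the span from the peak).
Moments about A: B_y·12.6 − 500·8.3 − (½·128.2·8.1)·10.9 = 0 → B_y = 9809.389/12.6 = 778.523 ≈ 778.5 lb.
ΣF_y = 0: A_y + 778.523 − 500 − ½·128.2·8.1 = 0 → A_y = 240.7 lb.
ΣF_x = 0: no horizontal applied forces, so A_x = 0.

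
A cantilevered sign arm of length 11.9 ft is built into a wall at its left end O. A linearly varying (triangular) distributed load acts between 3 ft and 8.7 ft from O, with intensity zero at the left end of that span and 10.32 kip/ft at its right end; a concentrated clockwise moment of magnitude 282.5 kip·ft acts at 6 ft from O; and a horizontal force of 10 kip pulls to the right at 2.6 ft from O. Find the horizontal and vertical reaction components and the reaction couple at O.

O_x = -10.00 kip, O_y = 29.41 kip, M_O = 482.5 kip·ft

Resultant of the triangular load: ½ × 10.32 × 5.7 = 29.412 kip, acting at 6.8 ft from O (one-third of the span from the peak).
ΣF_x = 0: O_x + 10 = 0 → O_x = -10.00 kip.
ΣF_y = 0: O_y − ½·10.32·5.7 = 0 → O_y = 29.41 kip.
ΣM about O: M_O − (½·10.32·5.7)·6.8 − 282.5 = 0 → M_O = 482.5 kip·ft.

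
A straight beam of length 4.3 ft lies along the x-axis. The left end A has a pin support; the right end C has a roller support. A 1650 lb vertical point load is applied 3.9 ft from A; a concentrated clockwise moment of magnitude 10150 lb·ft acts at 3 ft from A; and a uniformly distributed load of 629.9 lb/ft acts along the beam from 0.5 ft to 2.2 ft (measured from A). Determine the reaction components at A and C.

Resultant of the distributed load: 629.9 × 1.7 = 1070.83 lb at 1.35 ft from A.
Taking moments about A: C_y·4.3 − 1650·3.9 − 10150 − (629.9·1.7)·1.35 = 0 → C_y = 18030.6205/4.3 = 4193.17 ≈ 4193 lb.
ΣF_y = 0: A_y + 4193.17 − 1650 − 629.9·1.7 = 0 → A_y = -1472 lb.
ΣF_x = 0: no horizontal applied forces, so A_x = 0.

A_x = 0, A_y = -1472 lb, C_y = 4193 lb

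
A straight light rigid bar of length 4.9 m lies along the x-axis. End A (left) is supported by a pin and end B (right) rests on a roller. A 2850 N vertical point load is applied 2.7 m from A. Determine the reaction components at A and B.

Moments about A: B_y·4.9 − 2850·2.7 = 0 → B_y = 7695/4.9 = 1570.41 ≈ 1570 N.
ΣF_y = 0: A_y + 1570.41 − 2850 = 0 → A_y = 1280 N.
ΣF_x = 0: no horizontal applied forces, so A_x = 0.

A_x = 0, A_y = 1280 N, B_y = 1570 N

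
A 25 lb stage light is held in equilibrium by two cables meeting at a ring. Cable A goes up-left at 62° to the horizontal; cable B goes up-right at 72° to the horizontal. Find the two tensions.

T_A = 10.74 lb, T_B = 16.32 lb

ΣF_x = 0: −T_A·cos62° + T_B·cos72° = 0 → T_B = 1.51924·T_A.
ΣF_y = 0: T_A·sin62° + T_B·sin72° = 25.
Substitute: T_A·(0.882948 + 1.51924·0.951057) = 25 → T_A = 10.7396 ≈ 10.74 lb.
Then T_B = 1.51924 × 10.7396 = 16.32 lb.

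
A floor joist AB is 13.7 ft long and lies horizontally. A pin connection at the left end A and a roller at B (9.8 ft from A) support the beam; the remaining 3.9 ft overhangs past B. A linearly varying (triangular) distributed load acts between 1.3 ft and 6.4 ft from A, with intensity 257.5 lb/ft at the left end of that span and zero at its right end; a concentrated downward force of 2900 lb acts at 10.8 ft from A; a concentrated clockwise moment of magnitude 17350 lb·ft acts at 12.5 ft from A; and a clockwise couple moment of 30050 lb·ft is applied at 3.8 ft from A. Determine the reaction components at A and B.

A_x = 0, A_y = -4677 lb, B_y = 8234 lb

Resultant of the triangular load: ½ × 257.5 × 5.1 = 656.625 lb, acting at 3 ft from A (one-third of the span from the peak).
Taking moments about A: B_y·9.8 − (½·257.5·5.1)·3 − 2900·10.8 − 17350 − 30050 = 0 → B_y = 80689.875/9.8 = 8233.66 ≈ 8234 lb.
ΣF_y = 0: A_y + 8233.66 − ½·257.5·5.1 − 2900 = 0 → A_y = -4677 lb.
ΣF_x = 0: no horizontal applied forces, so A_x = 0.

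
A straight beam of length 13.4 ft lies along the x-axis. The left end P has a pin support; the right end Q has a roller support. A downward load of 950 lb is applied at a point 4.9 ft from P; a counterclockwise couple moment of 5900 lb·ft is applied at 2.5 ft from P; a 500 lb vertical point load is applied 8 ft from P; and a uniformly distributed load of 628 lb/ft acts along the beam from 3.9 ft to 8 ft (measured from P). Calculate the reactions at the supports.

P_x = 0, P_y = 2676 lb, Q_y = 1349 lb

Resultant of the distributed load: 628 × 4.1 = 2574.8 lb at 5.95 ft from P.
Moments about P: Q_y·13.4 − 950·4.9 + 5900 − 500·8 − (628·4.1)·5.95 = 0 → Q_y = 18075.06/13.4 = 1348.89 ≈ 1349 lb.
ΣF_y = 0: P_y + 1348.89 − 950 − 500 − 628·4.1 = 0 → P_y = 2676 lb.
ΣF_x = 0: no horizontal applied forces, so P_x = 0.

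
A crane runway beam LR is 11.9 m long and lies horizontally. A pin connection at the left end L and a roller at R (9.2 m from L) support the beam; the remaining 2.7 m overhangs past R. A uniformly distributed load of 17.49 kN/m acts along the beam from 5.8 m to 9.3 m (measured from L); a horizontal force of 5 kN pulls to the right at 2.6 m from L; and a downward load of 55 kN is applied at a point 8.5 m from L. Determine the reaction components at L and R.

L_x = -5.000 kN, L_y = 15.16 kN, R_y = 101.1 kN

Resultant of the distributed load: 17.49 × 3.5 = 61.215 kN at 7.55 m from L.
Moments about L: R_y·9.2 − (17.49·3.5)·7.55 − 55·8.5 = 0 → R_y = 929.67325/9.2 = 101.051 ≈ 101.1 kN.
ΣF_y = 0: L_y + 101.051 − 17.49·3.5 − 55 = 0 → L_y = 15.16 kN.
ΣF_x = 0: L_x + 5 = 0 → L_x = -5.000 kN.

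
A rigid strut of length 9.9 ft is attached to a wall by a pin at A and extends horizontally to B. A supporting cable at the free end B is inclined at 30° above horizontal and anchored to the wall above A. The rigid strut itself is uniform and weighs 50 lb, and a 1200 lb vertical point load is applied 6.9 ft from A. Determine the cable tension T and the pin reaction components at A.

T = 1723 lb, A_x = 1492 lb, A_y = 388.6 lb

ΣM about A: T·sin30°·9.9 − 50·4.95 − 1200·6.9 = 0 → T = 8527.5/(9.9·0.5) = 1722.73 ≈ 1723 lb.
ΣF_x = 0: A_x − T·cos30° = 0 → A_x = 1722.73 × 0.866025 = 1492 lb.
ΣF_y = 0: A_y + T·sin30° − 50 − 1200 = 0 → A_y = 1250 − 1722.73 × 0.5 = 388.6 lb.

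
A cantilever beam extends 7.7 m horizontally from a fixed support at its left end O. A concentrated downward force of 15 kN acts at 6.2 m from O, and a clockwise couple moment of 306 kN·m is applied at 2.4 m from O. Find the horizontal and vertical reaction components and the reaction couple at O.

ΣF_x = 0: O_x = 0.
ΣF_y = 0: O_y − 15 = 0 → O_y = 15.00 kN.
ΣM about O: M_O − 15·6.2 − 306 = 0 → M_O = 399.0 kN·m.

O_x = 0, O_y = 15.00 kN, M_O = 399.0 kN·m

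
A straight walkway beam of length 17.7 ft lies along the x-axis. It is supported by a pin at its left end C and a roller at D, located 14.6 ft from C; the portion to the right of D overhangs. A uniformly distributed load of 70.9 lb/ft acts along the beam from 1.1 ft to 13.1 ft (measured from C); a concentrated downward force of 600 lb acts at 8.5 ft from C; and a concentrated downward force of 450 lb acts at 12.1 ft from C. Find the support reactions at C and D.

C_x = 0, C_y = 764.8 lb, D_y = 1136 lb

Resultant of the distributed load: 70.9 × 12 = 850.8 lb at 7.1 ft from C.
Moments about C: D_y·14.6 − (70.9·12)·7.1 − 600·8.5 − 450·12.1 = 0 → D_y = 16585.68/14.6 = 1136.01 ≈ 1136 lb.
ΣF_y = 0: C_y + 1136.01 − 70.9·12 − 600 − 450 = 0 → C_y = 764.8 lb.
ΣF_x = 0: no horizontal applied forces, so C_x = 0.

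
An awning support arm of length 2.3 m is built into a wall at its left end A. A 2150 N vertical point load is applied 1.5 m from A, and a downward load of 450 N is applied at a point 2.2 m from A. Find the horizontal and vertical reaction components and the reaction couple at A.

A_x = 0, A_y = 2600 N, M_A = 4215 N·m

ΣF_x = 0: A_x = 0.
ΣF_y = 0: A_y − 2150 − 450 = 0 → A_y = 2600 N.
ΣM about A: M_A − 2150·1.5 − 450·2.2 = 0 → M_A = 4215 N·m.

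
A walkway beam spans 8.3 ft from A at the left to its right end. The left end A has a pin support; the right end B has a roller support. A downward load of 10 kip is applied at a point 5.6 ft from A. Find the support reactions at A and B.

A_x = 0, A_y = 3.253 kip, B_y = 6.747 kip

Moments about A: B_y·8.3 − 10·5.6 = 0 → B_y = 56/8.3 = 6.74699 ≈ 6.747 kip.
ΣF_y = 0: A_y + 6.74699 − 10 = 0 → A_y = 3.253 kip.
ΣF_x = 0: no horizontal applied forces, so A_x = 0.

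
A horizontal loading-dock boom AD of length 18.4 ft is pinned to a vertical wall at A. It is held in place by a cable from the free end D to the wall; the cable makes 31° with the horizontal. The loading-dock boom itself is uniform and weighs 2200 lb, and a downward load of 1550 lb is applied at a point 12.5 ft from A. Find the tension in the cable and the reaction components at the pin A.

T = 4180 lb, A_x = 3583 lb, A_y = 1597 lb

ΣM about A: T·sin31°·18.4 − 2200·9.2 − 1550·12.5 = 0 → T = 39615/(18.4·0.515038) = 4180.25 ≈ 4180 lb.
ΣF_x = 0: A_x − T·cos31° = 0 → A_x = 4180.25 × 0.857167 = 3583 lb.
ΣF_y = 0: A_y + T·sin31° − 2200 − 1550 = 0 → A_y = 3750 − 4180.25 × 0.515038 = 1597 lb.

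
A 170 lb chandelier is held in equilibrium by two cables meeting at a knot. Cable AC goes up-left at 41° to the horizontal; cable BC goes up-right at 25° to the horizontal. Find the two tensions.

ΣF_x = 0: −T_AC·cos41° + T_BC·cos25° = 0 → T_BC = 0.83273·T_AC.
ΣF_y = 0: T_AC·sin41° + T_BC·sin25° = 170.
Substitute: T_AC·(0.656059 + 0.83273·0.422618) = 170 → T_AC = 168.653 ≈ 168.7 lb.
Then T_BC = 0.83273 × 168.653 = 140.4 lb.

T_AC = 168.7 lb, T_BC = 140.4 lb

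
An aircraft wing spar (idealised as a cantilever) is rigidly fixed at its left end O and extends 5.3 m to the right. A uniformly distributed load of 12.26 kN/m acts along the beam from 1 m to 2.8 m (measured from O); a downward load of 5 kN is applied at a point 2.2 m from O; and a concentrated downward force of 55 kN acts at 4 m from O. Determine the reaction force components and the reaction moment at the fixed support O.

Resultant of the distributed load: 12.26 × 1.8 = 22.068 kN at 1.9 m from O.
ΣF_x = 0: O_x = 0.
ΣF_y = 0: O_y − 12.26·1.8 − 5 − 55 = 0 → O_y = 82.07 kN.
ΣM about O: M_O − (12.26·1.8)·1.9 − 5·2.2 − 55·4 = 0 → M_O = 272.9 kN·m.

O_x = 0, O_y = 82.07 kN, M_O = 272.9 kN·m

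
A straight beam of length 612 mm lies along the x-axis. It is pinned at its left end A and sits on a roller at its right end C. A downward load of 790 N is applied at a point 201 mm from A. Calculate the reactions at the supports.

ΣM about A: C_y·612 − 790·201 = 0 → C_y = 158790/612 = 259.461 ≈ 259.5 N.
ΣF_y = 0: A_y + 259.461 − 790 = 0 → A_y = 530.5 N.
ΣF_x = 0: no horizontal applied forces, so A_x = 0.

A_x = 0, A_y = 530.5 N, C_y = 259.5 N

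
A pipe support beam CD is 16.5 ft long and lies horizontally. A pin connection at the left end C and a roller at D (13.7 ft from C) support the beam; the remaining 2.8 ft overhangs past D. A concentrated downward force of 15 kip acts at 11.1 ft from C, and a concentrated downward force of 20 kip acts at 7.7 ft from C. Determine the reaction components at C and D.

C_x = 0, C_y = 11.61 kip, D_y = 23.39 kip

ΣM about C: D_y·13.7 − 15·11.1 − 20·7.7 = 0 → D_y = 320.5/13.7 = 23.3942 ≈ 23.39 kip.
ΣF_y = 0: C_y + 23.3942 − 15 − 20 = 0 → C_y = 11.61 kip.
ΣF_x = 0: no horizontal applied forces, so C_x = 0.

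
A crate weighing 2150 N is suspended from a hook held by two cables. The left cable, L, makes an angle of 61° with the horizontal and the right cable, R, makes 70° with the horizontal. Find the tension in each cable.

ΣF_x = 0: −T_L·cos61° + T_R·cos70° = 0 → T_R = 1.41749·T_L.
ΣF_y = 0: T_L·sin61° + T_R·sin70° = 2150.
Substitute: T_L·(0.87462 + 1.41749·0.939693) = 2150 → T_L = 974.338 ≈ 974.3 N.
Then T_R = 1.41749 × 974.338 = 1381 N.

T_L = 974.3 N, T_R = 1381 N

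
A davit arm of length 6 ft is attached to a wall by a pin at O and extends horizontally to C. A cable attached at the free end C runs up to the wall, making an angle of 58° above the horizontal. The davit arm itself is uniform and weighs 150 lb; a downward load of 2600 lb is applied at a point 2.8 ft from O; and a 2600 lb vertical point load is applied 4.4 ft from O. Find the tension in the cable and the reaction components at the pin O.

ΣM about O: T·sin58°·6 − 150·3 − 2600·2.8 − 2600·4.4 = 0 → T = 19170/(6·0.848048) = 3767.48 ≈ 3767 lb.
ΣF_x = 0: O_x − T·cos58° = 0 → O_x = 3767.48 × 0.529919 = 1996 lb.
ΣF_y = 0: O_y + T·sin58° − 150 − 2600 − 2600 = 0 → O_y = 5350 − 3767.48 × 0.848048 = 2155 lb.

T = 3767 lb, O_x = 1996 lb, O_y = 2155 lb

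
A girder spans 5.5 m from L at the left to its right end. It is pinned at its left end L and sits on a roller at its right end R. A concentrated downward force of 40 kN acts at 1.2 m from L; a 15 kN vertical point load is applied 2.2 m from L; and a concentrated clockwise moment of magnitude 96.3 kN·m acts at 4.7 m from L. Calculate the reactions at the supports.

L_x = 0, L_y = 22.76 kN, R_y = 32.24 kN

Moments about L: R_y·5.5 − 40·1.2 − 15·2.2 − 96.3 = 0 → R_y = 177.3/5.5 = 32.2364 ≈ 32.24 kN.
ΣF_y = 0: L_y + 32.2364 − 40 − 15 = 0 → L_y = 22.76 kN.
ΣF_x = 0: no horizontal applied forces, so L_x = 0.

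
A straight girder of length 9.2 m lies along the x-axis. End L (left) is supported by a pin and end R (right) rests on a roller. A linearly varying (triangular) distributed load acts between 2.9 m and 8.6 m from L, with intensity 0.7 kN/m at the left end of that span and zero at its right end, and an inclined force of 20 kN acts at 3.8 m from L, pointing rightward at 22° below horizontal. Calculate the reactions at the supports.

Resultant of the triangular load: ½ × 0.7 × 5.7 = 1.995 kN, acting at 4.8 m from L (one-third of the span from the peak).
Moments about L: R_y·9.2 − (½·0.7·5.7)·4.8 − 20·sin22°·3.8 = 0 → R_y = 38.0461/9.2 = 4.13545 ≈ 4.135 kN.
ΣF_y = 0: L_y + 4.13545 − ½·0.7·5.7 − 20·sin22° = 0 → L_y = 5.352 kN.
ΣF_x = 0: L_x + 20·cos22° = 0 → L_x = -18.54 kN.

L_x = -18.54 kN, L_y = 5.352 kN, R_y = 4.135 kN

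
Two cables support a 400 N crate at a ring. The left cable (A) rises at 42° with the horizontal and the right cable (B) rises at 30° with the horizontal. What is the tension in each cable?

T_A = 364.2 N, T_B = 312.6 N

ΣF_x = 0: −T_A·cos42° + T_B·cos30° = 0 → T_B = 0.85811·T_A.
ΣF_y = 0: T_A·sin42° + T_B·sin30° = 400.
Substitute: T_A·(0.669131 + 0.85811·0.5) = 400 → T_A = 364.237 ≈ 364.2 N.
Then T_B = 0.85811 × 364.237 = 312.6 N.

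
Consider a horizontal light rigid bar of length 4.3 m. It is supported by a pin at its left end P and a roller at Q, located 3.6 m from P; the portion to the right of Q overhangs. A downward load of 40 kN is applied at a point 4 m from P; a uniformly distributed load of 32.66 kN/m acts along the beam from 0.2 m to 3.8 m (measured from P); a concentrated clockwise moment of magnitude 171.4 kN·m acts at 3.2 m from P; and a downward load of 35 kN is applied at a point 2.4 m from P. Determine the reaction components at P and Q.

P_x = 0, P_y = 11.87 kN, Q_y = 180.7 kN

Resultant of the distributed load: 32.66 × 3.6 = 117.576 kN at 2 m from P.
Taking moments about P: Q_y·3.6 − 40·4 − (32.66·3.6)·2 − 171.4 − 35·2.4 = 0 → Q_y = 650.552/3.6 = 180.709 ≈ 180.7 kN.
ΣF_y = 0: P_y + 180.709 − 40 − 32.66·3.6 − 35 = 0 → P_y = 11.87 kN.
ΣF_x = 0: no horizontal applied forces, so P_x = 0.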